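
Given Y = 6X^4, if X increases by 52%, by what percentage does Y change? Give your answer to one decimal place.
433.8%

For Y = 6X^4:
If X → X(1 + 0.52)
Then Y → Y · (1 + 0.52)^4
     ≈ Y · 5.3379

Percentage change = ((1 + 0.52)^4 − 1) × 100% ≈ 433.8%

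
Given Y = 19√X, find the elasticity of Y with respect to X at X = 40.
Elasticity = 1/2

Elasticity = (dY/dX) · (X/Y)

dY/dX = 19/(2·√X)
At X = 40: dY/dX = 19·√10/40, Y = 38·√10

Elasticity = (19·√10/40) · (40 / (38·√10)) = 1/2

Interpretation: for a small percentage change in X, the percentage change in Y is approximately 0.50 times as large.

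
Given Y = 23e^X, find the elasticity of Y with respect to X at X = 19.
Elasticity = 19

Elasticity = (dY/dX) · (X/Y)

dY/dX = 23·e^X
At X = 19: dY/dX = 23·e^19, Y = 23·e^19

Elasticity = (23·e^19) · (19 / (23·e^19)) = 19

Interpretation: for a small percentage change in X, the percentage change in Y is approximately 19.00 times as large.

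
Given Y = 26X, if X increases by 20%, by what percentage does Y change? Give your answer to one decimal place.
20.0%

For Y = 26X:
If X → X(1 + 0.2)
Then Y → Y · (1 + 0.2)^1
     = Y · 1.2000

Percentage change = ((1 + 0.2)^1 − 1) × 100% = 20.0%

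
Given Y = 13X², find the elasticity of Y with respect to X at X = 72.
Elasticity = 2

Elasticity = (dY/dX) · (X/Y)

dY/dX = 26·X
At X = 72: dY/dX = 1872, Y = 67392

Elasticity = 1872 · (72 / 67392) = 2

Interpretation: for a small percentage change in X, the percentage change in Y is approximately 2.00 times as large.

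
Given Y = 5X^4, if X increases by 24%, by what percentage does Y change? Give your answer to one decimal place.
136.4%

For Y = 5X^4:
If X → X(1 + 0.24)
Then Y → Y · (1 + 0.24)^4
     ≈ Y · 2.3642

Percentage change = ((1 + 0.24)^4 − 1) × 100% ≈ 136.4%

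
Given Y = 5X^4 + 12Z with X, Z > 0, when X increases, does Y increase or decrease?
Y increases

Taking the partial derivative:
∂Y/∂X = 20X^3

∂Y/∂X = 20X^3 > 0 (assuming positive values)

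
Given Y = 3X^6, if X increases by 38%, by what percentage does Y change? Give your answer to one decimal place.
590.7%

For Y = 3X^6:
If X → X(1 + 0.38)
Then Y → Y · (1 + 0.38)^6
     ≈ Y · 6.9068

Percentage change = ((1 + 0.38)^6 − 1) × 100% ≈ 590.7%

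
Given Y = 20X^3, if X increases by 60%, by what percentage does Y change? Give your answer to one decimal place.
309.6%

For Y = 20X^3:
If X → X(1 + 0.6)
Then Y → Y · (1 + 0.6)^3
     = Y · 4.0960

Percentage change = ((1 + 0.6)^3 − 1) × 100% = 309.6%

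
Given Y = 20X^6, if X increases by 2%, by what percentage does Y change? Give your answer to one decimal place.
12.6%

For Y = 20X^6:
If X → X(1 + 0.02)
Then Y → Y · (1 + 0.02)^6
     ≈ Y · 1.1262

Percentage change = ((1 + 0.02)^6 − 1) × 100% ≈ 12.6%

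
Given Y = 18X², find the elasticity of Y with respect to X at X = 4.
Elasticity = 2

Elasticity = (dY/dX) · (X/Y)

dY/dX = 36·X
At X = 4: dY/dX = 144, Y = 288

Elasticity = 144 · (4 / 288) = 2

Interpretation: for a small percentage change in X, the percentage change in Y is approximately 2.00 times as large.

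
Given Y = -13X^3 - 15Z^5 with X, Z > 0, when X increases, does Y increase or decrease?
Y decreases

Taking the partial derivative:
∂Y/∂X = -39X^2

∂Y/∂X = -39X^2 < 0 (assuming positive values)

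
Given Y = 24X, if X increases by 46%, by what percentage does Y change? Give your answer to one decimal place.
46.0%

For Y = 24X:
If X → X(1 + 0.46)
Then Y → Y · (1 + 0.46)^1
     = Y · 1.4600

Percentage change = ((1 + 0.46)^1 − 1) × 100% = 46.0%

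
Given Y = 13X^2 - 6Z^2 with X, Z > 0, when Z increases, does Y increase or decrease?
Y decreases

Taking the partial derivative:
∂Y/∂Z = -12Z

∂Y/∂Z = -12Z < 0 (assuming positive values)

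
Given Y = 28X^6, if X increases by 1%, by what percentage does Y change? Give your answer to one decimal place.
6.2%

For Y = 28X^6:
If X → X(1 + 0.01)
Then Y → Y · (1 + 0.01)^6
     ≈ Y · 1.0615

Percentage change = ((1 + 0.01)^6 − 1) × 100% ≈ 6.2%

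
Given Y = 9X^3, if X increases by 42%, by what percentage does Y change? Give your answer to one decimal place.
186.3%

For Y = 9X^3:
If X → X(1 + 0.42)
Then Y → Y · (1 + 0.42)^3
     ≈ Y · 2.8633

Percentage change = ((1 + 0.42)^3 − 1) × 100% ≈ 186.3%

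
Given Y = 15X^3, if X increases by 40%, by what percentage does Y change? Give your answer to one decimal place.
174.4%

For Y = 15X^3:
If X → X(1 + 0.4)
Then Y → Y · (1 + 0.4)^3
     = Y · 2.7440

Percentage change = ((1 + 0.4)^3 − 1) × 100% = 174.4%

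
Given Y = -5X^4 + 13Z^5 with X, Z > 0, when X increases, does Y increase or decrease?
Y decreases

Taking the partial derivative:
∂Y/∂X = -20X^3

∂Y/∂X = -20X^3 < 0 (assuming positive values)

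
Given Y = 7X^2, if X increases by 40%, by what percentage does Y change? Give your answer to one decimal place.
96.0%

For Y = 7X^2:
If X → X(1 + 0.4)
Then Y → Y · (1 + 0.4)^2
     = Y · 1.9600

Percentage change = ((1 + 0.4)^2 − 1) × 100% = 96.0%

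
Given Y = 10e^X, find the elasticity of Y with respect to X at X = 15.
Elasticity = 15

Elasticity = (dY/dX) · (X/Y)

dY/dX = 10·e^X
At X = 15: dY/dX = 10·e^15, Y = 10·e^15

Elasticity = (10·e^15) · (15 / (10·e^15)) = 15

Interpretation: for a small percentage change in X, the percentage change in Y is approximately 15.00 times as large.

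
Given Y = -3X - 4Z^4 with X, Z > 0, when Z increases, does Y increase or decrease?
Y decreases

Taking the partial derivative:
∂Y/∂Z = -16Z^3

∂Y/∂Z = -16Z^3 < 0 (assuming positive values)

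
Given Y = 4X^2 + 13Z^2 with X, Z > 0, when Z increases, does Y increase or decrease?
Y increases

Taking the partial derivative:
∂Y/∂Z = 26Z

∂Y/∂Z = 26Z > 0 (assuming positive values)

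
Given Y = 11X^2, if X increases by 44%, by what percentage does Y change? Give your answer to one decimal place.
107.4%

For Y = 11X^2:
If X → X(1 + 0.44)
Then Y → Y · (1 + 0.44)^2
     = Y · 2.0736

Percentage change = ((1 + 0.44)^2 − 1) × 100% ≈ 107.4%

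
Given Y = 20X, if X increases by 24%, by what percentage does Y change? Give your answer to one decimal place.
24.0%

For Y = 20X:
If X → X(1 + 0.24)
Then Y → Y · (1 + 0.24)^1
     = Y · 1.2400

Percentage change = ((1 + 0.24)^1 − 1) × 100% = 24.0%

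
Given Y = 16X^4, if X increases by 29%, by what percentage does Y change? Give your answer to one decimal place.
176.9%

For Y = 16X^4:
If X → X(1 + 0.29)
Then Y → Y · (1 + 0.29)^4
     ≈ Y · 2.7692

Percentage change = ((1 + 0.29)^4 − 1) × 100% ≈ 176.9%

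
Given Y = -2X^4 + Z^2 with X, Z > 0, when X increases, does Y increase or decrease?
Y decreases

Taking the partial derivative:
∂Y/∂X = -8X^3

∂Y/∂X = -8X^3 < 0 (assuming positive values)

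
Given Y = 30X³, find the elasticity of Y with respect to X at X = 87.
Elasticity = 3

Elasticity = (dY/dX) · (X/Y)

dY/dX = 90·X²
At X = 87: dY/dX = 681210, Y = 19755090

Elasticity = 681210 · (87 / 19755090) = 3

Interpretation: for a small percentage change in X, the percentage change in Y is approximately 3.00 times as large.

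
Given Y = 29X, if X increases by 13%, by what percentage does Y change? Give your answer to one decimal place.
13.0%

For Y = 29X:
If X → X(1 + 0.13)
Then Y → Y · (1 + 0.13)^1
     = Y · 1.1300

Percentage change = ((1 + 0.13)^1 − 1) × 100% = 13.0%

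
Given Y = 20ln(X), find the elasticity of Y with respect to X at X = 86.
Elasticity = 1/ln(86) ≈ 0.2245

Elasticity = (dY/dX) · (X/Y)

dY/dX = 20/X
At X = 86: dY/dX = 10/43, Y = 20·ln(86)

Elasticity = (10/43) · (86 / (20·ln(86))) = 1/ln(86) ≈ 0.2245

Interpretation: for a small percentage change in X, the percentage change in Y is approximately 0.22 times as large.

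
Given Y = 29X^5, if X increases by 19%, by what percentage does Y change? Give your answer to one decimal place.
138.6%

For Y = 29X^5:
If X → X(1 + 0.19)
Then Y → Y · (1 + 0.19)^5
     ≈ Y · 2.3864

Percentage change = ((1 + 0.19)^5 − 1) × 100% ≈ 138.6%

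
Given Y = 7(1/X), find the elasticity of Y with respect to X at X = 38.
Elasticity = -1

Elasticity = (dY/dX) · (X/Y)

dY/dX = -7/X²
At X = 38: dY/dX = -7/1444, Y = 7/38

Elasticity = (-7/1444) · (38 / (7/38)) = -1

Interpretation: for a small percentage change in X, the percentage change in Y is approximately -1.00 times as large.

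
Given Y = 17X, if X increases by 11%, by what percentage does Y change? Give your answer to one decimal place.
11.0%

For Y = 17X:
If X → X(1 + 0.11)
Then Y → Y · (1 + 0.11)^1
     = Y · 1.1100

Percentage change = ((1 + 0.11)^1 − 1) × 100% = 11.0%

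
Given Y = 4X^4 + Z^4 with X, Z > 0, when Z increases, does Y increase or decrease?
Y increases

Taking the partial derivative:
∂Y/∂Z = 4Z^3

∂Y/∂Z = 4Z^3 > 0 (assuming positive values)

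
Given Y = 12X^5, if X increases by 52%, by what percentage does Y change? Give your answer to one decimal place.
711.4%

For Y = 12X^5:
If X → X(1 + 0.52)
Then Y → Y · (1 + 0.52)^5
     ≈ Y · 8.1137

Percentage change = ((1 + 0.52)^5 − 1) × 100% ≈ 711.4%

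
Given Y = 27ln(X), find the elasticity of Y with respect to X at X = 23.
Elasticity = 1/ln(23) ≈ 0.3189

Elasticity = (dY/dX) · (X/Y)

dY/dX = 27/X
At X = 23: dY/dX = 27/23, Y = 27·ln(23)

Elasticity = (27/23) · (23 / (27·ln(23))) = 1/ln(23) ≈ 0.3189

Interpretation: for a small percentage change in X, the percentage change in Y is approximately 0.32 times as large.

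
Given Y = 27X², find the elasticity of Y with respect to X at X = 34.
Elasticity = 2

Elasticity = (dY/dX) · (X/Y)

dY/dX = 54·X
At X = 34: dY/dX = 1836, Y = 31212

Elasticity = 1836 · (34 / 31212) = 2

Interpretation: for a small percentage change in X, the percentage change in Y is approximately 2.00 times as large.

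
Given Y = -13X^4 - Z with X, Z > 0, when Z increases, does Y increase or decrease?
Y decreases

Taking the partial derivative:
∂Y/∂Z = -1

∂Y/∂Z = -1 < 0 (assuming positive values)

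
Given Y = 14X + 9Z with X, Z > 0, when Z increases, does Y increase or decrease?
Y increases

Taking the partial derivative:
∂Y/∂Z = 9

∂Y/∂Z = 9 > 0 (assuming positive values)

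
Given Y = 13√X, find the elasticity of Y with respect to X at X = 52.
Elasticity = 1/2

Elasticity = (dY/dX) · (X/Y)

dY/dX = 13/(2·√X)
At X = 52: dY/dX = √13/4, Y = 26·√13

Elasticity = (√13/4) · (52 / (26·√13)) = 1/2

Interpretation: for a small percentage change in X, the percentage change in Y is approximately 0.50 times as large.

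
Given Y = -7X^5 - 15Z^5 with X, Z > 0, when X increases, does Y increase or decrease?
Y decreases

Taking the partial derivative:
∂Y/∂X = -35X^4

∂Y/∂X = -35X^4 < 0 (assuming positive values)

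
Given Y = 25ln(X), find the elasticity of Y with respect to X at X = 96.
Elasticity = 1/ln(96) ≈ 0.2191

Elasticity = (dY/dX) · (X/Y)

dY/dX = 25/X
At X = 96: dY/dX = 25/96, Y = 25·ln(96)

Elasticity = (25/96) · (96 / (25·ln(96))) = 1/ln(96) ≈ 0.2191

Interpretation: for a small percentage change in X, the percentage change in Y is approximately 0.22 times as large.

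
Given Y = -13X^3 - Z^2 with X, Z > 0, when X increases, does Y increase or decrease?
Y decreases

Taking the partial derivative:
∂Y/∂X = -39X^2

∂Y/∂X = -39X^2 < 0 (assuming positive values)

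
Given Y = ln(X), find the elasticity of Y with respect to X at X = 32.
Elasticity = 1/ln(32) ≈ 0.2885

Elasticity = (dY/dX) · (X/Y)

dY/dX = 1/X
At X = 32: dY/dX = 1/32, Y = ln(32)

Elasticity = (1/32) · (32 / (ln(32))) = 1/ln(32) ≈ 0.2885

Interpretation: for a small percentage change in X, the percentage change in Y is approximately 0.29 times as large.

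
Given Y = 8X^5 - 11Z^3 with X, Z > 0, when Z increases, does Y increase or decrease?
Y decreases

Taking the partial derivative:
∂Y/∂Z = -33Z^2

∂Y/∂Z = -33Z^2 < 0 (assuming positive values)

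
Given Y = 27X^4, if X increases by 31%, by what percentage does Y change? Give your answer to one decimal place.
194.5%

For Y = 27X^4:
If X → X(1 + 0.31)
Then Y → Y · (1 + 0.31)^4
     ≈ Y · 2.9450

Percentage change = ((1 + 0.31)^4 − 1) × 100% ≈ 194.5%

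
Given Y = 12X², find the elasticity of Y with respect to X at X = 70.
Elasticity = 2

Elasticity = (dY/dX) · (X/Y)

dY/dX = 24·X
At X = 70: dY/dX = 1680, Y = 58800

Elasticity = 1680 · (70 / 58800) = 2

Interpretation: for a small percentage change in X, the percentage change in Y is approximately 2.00 times as large.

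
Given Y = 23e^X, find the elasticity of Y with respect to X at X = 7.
Elasticity = 7

Elasticity = (dY/dX) · (X/Y)

dY/dX = 23·e^X
At X = 7: dY/dX = 23·e^7, Y = 23·e^7

Elasticity = (23·e^7) · (7 / (23·e^7)) = 7

Interpretation: for a small percentage change in X, the percentage change in Y is approximately 7.00 times as large.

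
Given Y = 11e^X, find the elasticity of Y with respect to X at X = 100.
Elasticity = 100

Elasticity = (dY/dX) · (X/Y)

dY/dX = 11·e^X
At X = 100: dY/dX = 11·e^100, Y = 11·e^100

Elasticity = (11·e^100) · (100 / (11·e^100)) = 100

Interpretation: for a small percentage change in X, the percentage change in Y is approximately 100.00 times as large.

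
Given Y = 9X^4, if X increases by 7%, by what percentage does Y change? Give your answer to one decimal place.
31.1%

For Y = 9X^4:
If X → X(1 + 0.07)
Then Y → Y · (1 + 0.07)^4
     ≈ Y · 1.3108

Percentage change = ((1 + 0.07)^4 − 1) × 100% ≈ 31.1%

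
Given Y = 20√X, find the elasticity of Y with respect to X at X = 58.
Elasticity = 1/2

Elasticity = (dY/dX) · (X/Y)

dY/dX = 10/√X
At X = 58: dY/dX = 5·√58/29, Y = 20·√58

Elasticity = (5·√58/29) · (58 / (20·√58)) = 1/2

Interpretation: for a small percentage change in X, the percentage change in Y is approximately 0.50 times as large.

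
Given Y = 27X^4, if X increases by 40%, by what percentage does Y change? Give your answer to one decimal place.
284.2%

For Y = 27X^4:
If X → X(1 + 0.4)
Then Y → Y · (1 + 0.4)^4
     = Y · 3.8416

Percentage change = ((1 + 0.4)^4 − 1) × 100% ≈ 284.2%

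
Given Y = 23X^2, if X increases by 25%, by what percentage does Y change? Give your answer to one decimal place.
56.3%

For Y = 23X^2:
If X → X(1 + 0.25)
Then Y → Y · (1 + 0.25)^2
     = Y · 1.5625

Percentage change = ((1 + 0.25)^2 − 1) × 100% ≈ 56.3%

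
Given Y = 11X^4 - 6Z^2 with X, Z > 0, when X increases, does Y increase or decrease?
Y increases

Taking the partial derivative:
∂Y/∂X = 44X^3

∂Y/∂X = 44X^3 > 0 (assuming positive values)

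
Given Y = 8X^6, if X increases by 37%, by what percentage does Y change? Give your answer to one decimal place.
561.2%

For Y = 8X^6:
If X → X(1 + 0.37)
Then Y → Y · (1 + 0.37)^6
     ≈ Y · 6.6119

Percentage change = ((1 + 0.37)^6 − 1) × 100% ≈ 561.2%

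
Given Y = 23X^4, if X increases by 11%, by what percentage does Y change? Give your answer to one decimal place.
51.8%

For Y = 23X^4:
If X → X(1 + 0.11)
Then Y → Y · (1 + 0.11)^4
     ≈ Y · 1.5181

Percentage change = ((1 + 0.11)^4 − 1) × 100% ≈ 51.8%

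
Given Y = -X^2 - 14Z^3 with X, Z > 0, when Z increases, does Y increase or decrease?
Y decreases

Taking the partial derivative:
∂Y/∂Z = -42Z^2

∂Y/∂Z = -42Z^2 < 0 (assuming positive values)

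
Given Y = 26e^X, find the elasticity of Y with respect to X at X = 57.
Elasticity = 57

Elasticity = (dY/dX) · (X/Y)

dY/dX = 26·e^X
At X = 57: dY/dX = 26·e^57, Y = 26·e^57

Elasticity = (26·e^57) · (57 / (26·e^57)) = 57

Interpretation: for a small percentage change in X, the percentage change in Y is approximately 57.00 times as large.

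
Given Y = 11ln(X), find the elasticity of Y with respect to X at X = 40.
Elasticity = 1/ln(40) ≈ 0.2711

Elasticity = (dY/dX) · (X/Y)

dY/dX = 11/X
At X = 40: dY/dX = 11/40, Y = 11·ln(40)

Elasticity = (11/40) · (40 / (11·ln(40))) = 1/ln(40) ≈ 0.2711

Interpretation: for a small percentage change in X, the percentage change in Y is approximately 0.27 times as large.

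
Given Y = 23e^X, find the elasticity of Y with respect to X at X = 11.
Elasticity = 11

Elasticity = (dY/dX) · (X/Y)

dY/dX = 23·e^X
At X = 11: dY/dX = 23·e^11, Y = 23·e^11

Elasticity = (23·e^11) · (11 / (23·e^11)) = 11

Interpretation: for a small percentage change in X, the percentage change in Y is approximately 11.00 times as large.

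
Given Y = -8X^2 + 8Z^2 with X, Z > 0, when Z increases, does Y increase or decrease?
Y increases

Taking the partial derivative:
∂Y/∂Z = 16Z

∂Y/∂Z = 16Z > 0 (assuming positive values)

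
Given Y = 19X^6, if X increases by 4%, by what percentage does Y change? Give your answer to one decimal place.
26.5%

For Y = 19X^6:
If X → X(1 + 0.04)
Then Y → Y · (1 + 0.04)^6
     ≈ Y · 1.2653

Percentage change = ((1 + 0.04)^6 − 1) × 100% ≈ 26.5%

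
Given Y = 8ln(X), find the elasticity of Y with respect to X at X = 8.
Elasticity = 1/ln(8) ≈ 0.4809

Elasticity = (dY/dX) · (X/Y)

dY/dX = 8/X
At X = 8: dY/dX = 1, Y = 8·ln(8)

Elasticity = 1 · (8 / (8·ln(8))) = 1/ln(8) ≈ 0.4809

Interpretation: for a small percentage change in X, the percentage change in Y is approximately 0.48 times as large.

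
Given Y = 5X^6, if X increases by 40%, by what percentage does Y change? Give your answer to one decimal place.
653.0%

For Y = 5X^6:
If X → X(1 + 0.4)
Then Y → Y · (1 + 0.4)^6
     ≈ Y · 7.5295

Percentage change = ((1 + 0.4)^6 − 1) × 100% ≈ 653.0%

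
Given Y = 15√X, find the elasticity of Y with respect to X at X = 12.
Elasticity = 1/2

Elasticity = (dY/dX) · (X/Y)

dY/dX = 15/(2·√X)
At X = 12: dY/dX = 5·√3/4, Y = 30·√3

Elasticity = (5·√3/4) · (12 / (30·√3)) = 1/2

Interpretation: for a small percentage change in X, the percentage change in Y is approximately 0.50 times as large.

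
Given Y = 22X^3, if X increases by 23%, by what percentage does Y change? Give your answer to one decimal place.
86.1%

For Y = 22X^3:
If X → X(1 + 0.23)
Then Y → Y · (1 + 0.23)^3
     ≈ Y · 1.8609

Percentage change = ((1 + 0.23)^3 − 1) × 100% ≈ 86.1%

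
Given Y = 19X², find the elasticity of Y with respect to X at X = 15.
Elasticity = 2

Elasticity = (dY/dX) · (X/Y)

dY/dX = 38·X
At X = 15: dY/dX = 570, Y = 4275

Elasticity = 570 · (15 / 4275) = 2

Interpretation: for a small percentage change in X, the percentage change in Y is approximately 2.00 times as large.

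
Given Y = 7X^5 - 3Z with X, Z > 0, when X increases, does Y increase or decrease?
Y increases

Taking the partial derivative:
∂Y/∂X = 35X^4

∂Y/∂X = 35X^4 > 0 (assuming positive values)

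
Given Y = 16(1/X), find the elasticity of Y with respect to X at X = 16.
Elasticity = -1

Elasticity = (dY/dX) · (X/Y)

dY/dX = -16/X²
At X = 16: dY/dX = -1/16, Y = 1

Elasticity = (-1/16) · (16 / 1) = -1

Interpretation: for a small percentage change in X, the percentage change in Y is approximately -1.00 times as large.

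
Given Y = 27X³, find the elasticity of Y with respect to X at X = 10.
Elasticity = 3

Elasticity = (dY/dX) · (X/Y)

dY/dX = 81·X²
At X = 10: dY/dX = 8100, Y = 27000

Elasticity = 8100 · (10 / 27000) = 3

Interpretation: for a small percentage change in X, the percentage change in Y is approximately 3.00 times as large.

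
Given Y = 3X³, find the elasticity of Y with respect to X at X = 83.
Elasticity = 3

Elasticity = (dY/dX) · (X/Y)

dY/dX = 9·X²
At X = 83: dY/dX = 62001, Y = 1715361

Elasticity = 62001 · (83 / 1715361) = 3

Interpretation: for a small percentage change in X, the percentage change in Y is approximately 3.00 times as large.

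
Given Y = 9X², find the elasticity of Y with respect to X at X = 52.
Elasticity = 2

Elasticity = (dY/dX) · (X/Y)

dY/dX = 18·X
At X = 52: dY/dX = 936, Y = 24336

Elasticity = 936 · (52 / 24336) = 2

Interpretation: for a small percentage change in X, the percentage change in Y is approximately 2.00 times as large.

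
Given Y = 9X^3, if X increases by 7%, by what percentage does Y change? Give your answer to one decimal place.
22.5%

For Y = 9X^3:
If X → X(1 + 0.07)
Then Y → Y · (1 + 0.07)^3
     ≈ Y · 1.2250

Percentage change = ((1 + 0.07)^3 − 1) × 100% ≈ 22.5%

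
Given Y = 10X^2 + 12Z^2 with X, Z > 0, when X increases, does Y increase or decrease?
Y increases

Taking the partial derivative:
∂Y/∂X = 20X

∂Y/∂X = 20X > 0 (assuming positive values)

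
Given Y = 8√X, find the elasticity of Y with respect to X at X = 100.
Elasticity = 1/2

Elasticity = (dY/dX) · (X/Y)

dY/dX = 4/√X
At X = 100: dY/dX = 2/5, Y = 80

Elasticity = (2/5) · (100 / 80) = 1/2

Interpretation: for a small percentage change in X, the percentage change in Y is approximately 0.50 times as large.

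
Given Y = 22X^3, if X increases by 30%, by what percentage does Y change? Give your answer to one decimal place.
119.7%

For Y = 22X^3:
If X → X(1 + 0.3)
Then Y → Y · (1 + 0.3)^3
     = Y · 2.1970

Percentage change = ((1 + 0.3)^3 − 1) × 100% = 119.7%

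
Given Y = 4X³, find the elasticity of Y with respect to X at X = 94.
Elasticity = 3

Elasticity = (dY/dX) · (X/Y)

dY/dX = 12·X²
At X = 94: dY/dX = 106032, Y = 3322336

Elasticity = 106032 · (94 / 3322336) = 3

Interpretation: for a small percentage change in X, the percentage change in Y is approximately 3.00 times as large.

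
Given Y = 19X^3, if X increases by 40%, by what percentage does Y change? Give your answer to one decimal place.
174.4%

For Y = 19X^3:
If X → X(1 + 0.4)
Then Y → Y · (1 + 0.4)^3
     = Y · 2.7440

Percentage change = ((1 + 0.4)^3 − 1) × 100% = 174.4%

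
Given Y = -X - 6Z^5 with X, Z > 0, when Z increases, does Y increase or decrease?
Y decreases

Taking the partial derivative:
∂Y/∂Z = -30Z^4

∂Y/∂Z = -30Z^4 < 0 (assuming positive values)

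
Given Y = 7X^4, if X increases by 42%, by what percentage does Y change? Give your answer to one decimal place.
306.6%

For Y = 7X^4:
If X → X(1 + 0.42)
Then Y → Y · (1 + 0.42)^4
     ≈ Y · 4.0659

Percentage change = ((1 + 0.42)^4 − 1) × 100% ≈ 306.6%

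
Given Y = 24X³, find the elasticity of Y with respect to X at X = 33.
Elasticity = 3

Elasticity = (dY/dX) · (X/Y)

dY/dX = 72·X²
At X = 33: dY/dX = 78408, Y = 862488

Elasticity = 78408 · (33 / 862488) = 3

Interpretation: for a small percentage change in X, the percentage change in Y is approximately 3.00 times as large.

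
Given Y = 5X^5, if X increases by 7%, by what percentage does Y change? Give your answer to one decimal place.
40.3%

For Y = 5X^5:
If X → X(1 + 0.07)
Then Y → Y · (1 + 0.07)^5
     ≈ Y · 1.4026

Percentage change = ((1 + 0.07)^5 − 1) × 100% ≈ 40.3%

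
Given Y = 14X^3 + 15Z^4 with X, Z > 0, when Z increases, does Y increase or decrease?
Y increases

Taking the partial derivative:
∂Y/∂Z = 60Z^3

∂Y/∂Z = 60Z^3 > 0 (assuming positive values)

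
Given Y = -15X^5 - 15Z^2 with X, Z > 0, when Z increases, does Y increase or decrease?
Y decreases

Taking the partial derivative:
∂Y/∂Z = -30Z

∂Y/∂Z = -30Z < 0 (assuming positive values)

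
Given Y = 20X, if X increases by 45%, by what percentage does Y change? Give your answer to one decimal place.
45.0%

For Y = 20X:
If X → X(1 + 0.45)
Then Y → Y · (1 + 0.45)^1
     = Y · 1.4500

Percentage change = ((1 + 0.45)^1 − 1) × 100% = 45.0%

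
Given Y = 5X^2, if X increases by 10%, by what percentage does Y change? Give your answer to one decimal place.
21.0%

For Y = 5X^2:
If X → X(1 + 0.1)
Then Y → Y · (1 + 0.1)^2
     = Y · 1.2100

Percentage change = ((1 + 0.1)^2 − 1) × 100% = 21.0%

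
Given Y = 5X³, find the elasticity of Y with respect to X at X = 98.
Elasticity = 3

Elasticity = (dY/dX) · (X/Y)

dY/dX = 15·X²
At X = 98: dY/dX = 144060, Y = 4705960

Elasticity = 144060 · (98 / 4705960) = 3

Interpretation: for a small percentage change in X, the percentage change in Y is approximately 3.00 times as large.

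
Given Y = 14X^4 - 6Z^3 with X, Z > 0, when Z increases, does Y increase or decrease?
Y decreases

Taking the partial derivative:
∂Y/∂Z = -18Z^2

∂Y/∂Z = -18Z^2 < 0 (assuming positive values)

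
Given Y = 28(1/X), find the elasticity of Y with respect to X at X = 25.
Elasticity = -1

Elasticity = (dY/dX) · (X/Y)

dY/dX = -28/X²
At X = 25: dY/dX = -28/625, Y = 28/25

Elasticity = (-28/625) · (25 / (28/25)) = -1

Interpretation: for a small percentage change in X, the percentage change in Y is approximately -1.00 times as large.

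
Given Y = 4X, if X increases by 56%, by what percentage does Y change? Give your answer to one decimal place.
56.0%

For Y = 4X:
If X → X(1 + 0.56)
Then Y → Y · (1 + 0.56)^1
     = Y · 1.5600

Percentage change = ((1 + 0.56)^1 − 1) × 100% = 56.0%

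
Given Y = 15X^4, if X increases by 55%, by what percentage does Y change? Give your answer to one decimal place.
477.2%

For Y = 15X^4:
If X → X(1 + 0.55)
Then Y → Y · (1 + 0.55)^4
     ≈ Y · 5.7720

Percentage change = ((1 + 0.55)^4 − 1) × 100% ≈ 477.2%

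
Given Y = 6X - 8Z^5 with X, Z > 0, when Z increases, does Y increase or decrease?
Y decreases

Taking the partial derivative:
∂Y/∂Z = -40Z^4

∂Y/∂Z = -40Z^4 < 0 (assuming positive values)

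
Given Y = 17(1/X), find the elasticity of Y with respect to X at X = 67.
Elasticity = -1

Elasticity = (dY/dX) · (X/Y)

dY/dX = -17/X²
At X = 67: dY/dX = -17/4489, Y = 17/67

Elasticity = (-17/4489) · (67 / (17/67)) = -1

Interpretation: for a small percentage change in X, the percentage change in Y is approximately -1.00 times as large.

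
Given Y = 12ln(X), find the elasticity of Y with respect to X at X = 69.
Elasticity = 1/ln(69) ≈ 0.2362

Elasticity = (dY/dX) · (X/Y)

dY/dX = 12/X
At X = 69: dY/dX = 4/23, Y = 12·ln(69)

Elasticity = (4/23) · (69 / (12·ln(69))) = 1/ln(69) ≈ 0.2362

Interpretation: for a small percentage change in X, the percentage change in Y is approximately 0.24 times as large.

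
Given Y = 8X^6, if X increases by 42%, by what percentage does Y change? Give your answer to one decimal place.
719.8%

For Y = 8X^6:
If X → X(1 + 0.42)
Then Y → Y · (1 + 0.42)^6
     ≈ Y · 8.1984

Percentage change = ((1 + 0.42)^6 − 1) × 100% ≈ 719.8%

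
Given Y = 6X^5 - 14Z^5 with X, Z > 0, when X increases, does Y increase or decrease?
Y increases

Taking the partial derivative:
∂Y/∂X = 30X^4

∂Y/∂X = 30X^4 > 0 (assuming positive values)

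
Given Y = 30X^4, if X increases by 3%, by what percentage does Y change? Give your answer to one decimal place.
12.6%

For Y = 30X^4:
If X → X(1 + 0.03)
Then Y → Y · (1 + 0.03)^4
     ≈ Y · 1.1255

Percentage change = ((1 + 0.03)^4 − 1) × 100% ≈ 12.6%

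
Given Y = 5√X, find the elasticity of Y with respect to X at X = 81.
Elasticity = 1/2

Elasticity = (dY/dX) · (X/Y)

dY/dX = 5/(2·√X)
At X = 81: dY/dX = 5/18, Y = 45

Elasticity = (5/18) · (81 / 45) = 1/2

Interpretation: for a small percentage change in X, the percentage change in Y is approximately 0.50 times as large.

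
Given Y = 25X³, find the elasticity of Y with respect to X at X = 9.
Elasticity = 3

Elasticity = (dY/dX) · (X/Y)

dY/dX = 75·X²
At X = 9: dY/dX = 6075, Y = 18225

Elasticity = 6075 · (9 / 18225) = 3

Interpretation: for a small percentage change in X, the percentage change in Y is approximately 3.00 times as large.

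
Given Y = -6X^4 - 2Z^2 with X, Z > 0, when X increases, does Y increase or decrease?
Y decreases

Taking the partial derivative:
∂Y/∂X = -24X^3

∂Y/∂X = -24X^3 < 0 (assuming positive values)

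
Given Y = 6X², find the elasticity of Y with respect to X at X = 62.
Elasticity = 2

Elasticity = (dY/dX) · (X/Y)

dY/dX = 12·X
At X = 62: dY/dX = 744, Y = 23064

Elasticity = 744 · (62 / 23064) = 2

Interpretation: for a small percentage change in X, the percentage change in Y is approximately 2.00 times as large.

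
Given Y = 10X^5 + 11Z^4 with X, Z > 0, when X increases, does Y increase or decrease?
Y increases

Taking the partial derivative:
∂Y/∂X = 50X^4

∂Y/∂X = 50X^4 > 0 (assuming positive values)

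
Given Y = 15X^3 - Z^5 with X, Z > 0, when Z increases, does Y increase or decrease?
Y decreases

Taking the partial derivative:
∂Y/∂Z = -5Z^4

∂Y/∂Z = -5Z^4 < 0 (assuming positive values)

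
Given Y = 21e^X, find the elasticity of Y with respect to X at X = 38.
Elasticity = 38

Elasticity = (dY/dX) · (X/Y)

dY/dX = 21·e^X
At X = 38: dY/dX = 21·e^38, Y = 21·e^38

Elasticity = (21·e^38) · (38 / (21·e^38)) = 38

Interpretation: for a small percentage change in X, the percentage change in Y is approximately 38.00 times as large.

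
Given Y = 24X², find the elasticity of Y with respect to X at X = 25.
Elasticity = 2

Elasticity = (dY/dX) · (X/Y)

dY/dX = 48·X
At X = 25: dY/dX = 1200, Y = 15000

Elasticity = 1200 · (25 / 15000) = 2

Interpretation: for a small percentage change in X, the percentage change in Y is approximately 2.00 times as large.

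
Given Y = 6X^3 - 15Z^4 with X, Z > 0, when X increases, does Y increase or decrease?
Y increases

Taking the partial derivative:
∂Y/∂X = 18X^2

∂Y/∂X = 18X^2 > 0 (assuming positive values)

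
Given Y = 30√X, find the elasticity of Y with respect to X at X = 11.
Elasticity = 1/2

Elasticity = (dY/dX) · (X/Y)

dY/dX = 15/√X
At X = 11: dY/dX = 15·√11/11, Y = 30·√11

Elasticity = (15·√11/11) · (11 / (30·√11)) = 1/2

Interpretation: for a small percentage change in X, the percentage change in Y is approximately 0.50 times as large.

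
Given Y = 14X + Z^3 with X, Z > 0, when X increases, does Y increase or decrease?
Y increases

Taking the partial derivative:
∂Y/∂X = 14

∂Y/∂X = 14 > 0 (assuming positive values)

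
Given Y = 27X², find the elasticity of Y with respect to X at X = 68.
Elasticity = 2

Elasticity = (dY/dX) · (X/Y)

dY/dX = 54·X
At X = 68: dY/dX = 3672, Y = 124848

Elasticity = 3672 · (68 / 124848) = 2

Interpretation: for a small percentage change in X, the percentage change in Y is approximately 2.00 times as large.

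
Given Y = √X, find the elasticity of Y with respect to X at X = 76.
Elasticity = 1/2

Elasticity = (dY/dX) · (X/Y)

dY/dX = 1/(2·√X)
At X = 76: dY/dX = √19/76, Y = 2·√19

Elasticity = (√19/76) · (76 / (2·√19)) = 1/2

Interpretation: for a small percentage change in X, the percentage change in Y is approximately 0.50 times as large.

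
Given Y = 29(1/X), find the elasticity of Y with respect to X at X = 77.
Elasticity = -1

Elasticity = (dY/dX) · (X/Y)

dY/dX = -29/X²
At X = 77: dY/dX = -29/5929, Y = 29/77

Elasticity = (-29/5929) · (77 / (29/77)) = -1

Interpretation: for a small percentage change in X, the percentage change in Y is approximately -1.00 times as large.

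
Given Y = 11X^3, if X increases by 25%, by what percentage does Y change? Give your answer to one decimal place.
95.3%

For Y = 11X^3:
If X → X(1 + 0.25)
Then Y → Y · (1 + 0.25)^3
     ≈ Y · 1.9531

Percentage change = ((1 + 0.25)^3 − 1) × 100% ≈ 95.3%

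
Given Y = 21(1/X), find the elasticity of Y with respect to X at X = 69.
Elasticity = -1

Elasticity = (dY/dX) · (X/Y)

dY/dX = -21/X²
At X = 69: dY/dX = -7/1587, Y = 7/23

Elasticity = (-7/1587) · (69 / (7/23)) = -1

Interpretation: for a small percentage change in X, the percentage change in Y is approximately -1.00 times as large.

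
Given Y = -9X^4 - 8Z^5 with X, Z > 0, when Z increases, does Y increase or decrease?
Y decreases

Taking the partial derivative:
∂Y/∂Z = -40Z^4

∂Y/∂Z = -40Z^4 < 0 (assuming positive values)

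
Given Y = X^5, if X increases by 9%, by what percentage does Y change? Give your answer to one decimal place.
53.9%

For Y = X^5:
If X → X(1 + 0.09)
Then Y → Y · (1 + 0.09)^5
     ≈ Y · 1.5386

Percentage change = ((1 + 0.09)^5 − 1) × 100% ≈ 53.9%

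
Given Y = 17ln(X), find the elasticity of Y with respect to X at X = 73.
Elasticity = 1/ln(73) ≈ 0.2331

Elasticity = (dY/dX) · (X/Y)

dY/dX = 17/X
At X = 73: dY/dX = 17/73, Y = 17·ln(73)

Elasticity = (17/73) · (73 / (17·ln(73))) = 1/ln(73) ≈ 0.2331

Interpretation: for a small percentage change in X, the percentage change in Y is approximately 0.23 times as large.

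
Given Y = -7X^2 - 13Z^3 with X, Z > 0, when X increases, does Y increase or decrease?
Y decreases

Taking the partial derivative:
∂Y/∂X = -14X

∂Y/∂X = -14X < 0 (assuming positive values)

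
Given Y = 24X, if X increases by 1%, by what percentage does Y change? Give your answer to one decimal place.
1.0%

For Y = 24X:
If X → X(1 + 0.01)
Then Y → Y · (1 + 0.01)^1
     = Y · 1.0100

Percentage change = ((1 + 0.01)^1 − 1) × 100% = 1.0%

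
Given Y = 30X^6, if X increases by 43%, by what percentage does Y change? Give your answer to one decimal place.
755.1%

For Y = 30X^6:
If X → X(1 + 0.43)
Then Y → Y · (1 + 0.43)^6
     ≈ Y · 8.5510

Percentage change = ((1 + 0.43)^6 − 1) × 100% ≈ 755.1%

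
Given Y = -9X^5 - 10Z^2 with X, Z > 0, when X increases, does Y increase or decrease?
Y decreases

Taking the partial derivative:
∂Y/∂X = -45X^4

∂Y/∂X = -45X^4 < 0 (assuming positive values)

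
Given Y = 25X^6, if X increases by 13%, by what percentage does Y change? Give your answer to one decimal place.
108.2%

For Y = 25X^6:
If X → X(1 + 0.13)
Then Y → Y · (1 + 0.13)^6
     ≈ Y · 2.0820

Percentage change = ((1 + 0.13)^6 − 1) × 100% ≈ 108.2%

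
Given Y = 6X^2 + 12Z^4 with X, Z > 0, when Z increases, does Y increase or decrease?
Y increases

Taking the partial derivative:
∂Y/∂Z = 48Z^3

∂Y/∂Z = 48Z^3 > 0 (assuming positive values)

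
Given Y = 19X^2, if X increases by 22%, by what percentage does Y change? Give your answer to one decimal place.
48.8%

For Y = 19X^2:
If X → X(1 + 0.22)
Then Y → Y · (1 + 0.22)^2
     = Y · 1.4884

Percentage change = ((1 + 0.22)^2 − 1) × 100% ≈ 48.8%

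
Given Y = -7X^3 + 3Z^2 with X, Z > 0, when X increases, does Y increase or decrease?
Y decreases

Taking the partial derivative:
∂Y/∂X = -21X^2

∂Y/∂X = -21X^2 < 0 (assuming positive values)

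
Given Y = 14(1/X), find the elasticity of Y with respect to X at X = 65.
Elasticity = -1

Elasticity = (dY/dX) · (X/Y)

dY/dX = -14/X²
At X = 65: dY/dX = -14/4225, Y = 14/65

Elasticity = (-14/4225) · (65 / (14/65)) = -1

Interpretation: for a small percentage change in X, the percentage change in Y is approximately -1.00 times as large.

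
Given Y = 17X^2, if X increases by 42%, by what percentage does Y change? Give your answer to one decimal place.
101.6%

For Y = 17X^2:
If X → X(1 + 0.42)
Then Y → Y · (1 + 0.42)^2
     = Y · 2.0164

Percentage change = ((1 + 0.42)^2 − 1) × 100% ≈ 101.6%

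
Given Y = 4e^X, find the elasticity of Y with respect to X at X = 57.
Elasticity = 57

Elasticity = (dY/dX) · (X/Y)

dY/dX = 4·e^X
At X = 57: dY/dX = 4·e^57, Y = 4·e^57

Elasticity = (4·e^57) · (57 / (4·e^57)) = 57

Interpretation: for a small percentage change in X, the percentage change in Y is approximately 57.00 times as large.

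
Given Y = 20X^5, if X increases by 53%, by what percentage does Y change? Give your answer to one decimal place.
738.4%

For Y = 20X^5:
If X → X(1 + 0.53)
Then Y → Y · (1 + 0.53)^5
     ≈ Y · 8.3841

Percentage change = ((1 + 0.53)^5 − 1) × 100% ≈ 738.4%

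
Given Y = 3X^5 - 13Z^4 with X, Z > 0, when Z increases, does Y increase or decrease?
Y decreases

Taking the partial derivative:
∂Y/∂Z = -52Z^3

∂Y/∂Z = -52Z^3 < 0 (assuming positive values)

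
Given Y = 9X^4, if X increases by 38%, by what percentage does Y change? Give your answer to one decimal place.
262.7%

For Y = 9X^4:
If X → X(1 + 0.38)
Then Y → Y · (1 + 0.38)^4
     ≈ Y · 3.6267

Percentage change = ((1 + 0.38)^4 − 1) × 100% ≈ 262.7%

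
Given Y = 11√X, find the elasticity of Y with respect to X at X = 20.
Elasticity = 1/2

Elasticity = (dY/dX) · (X/Y)

dY/dX = 11/(2·√X)
At X = 20: dY/dX = 11·√5/20, Y = 22·√5

Elasticity = (11·√5/20) · (20 / (22·√5)) = 1/2

Interpretation: for a small percentage change in X, the percentage change in Y is approximately 0.50 times as large.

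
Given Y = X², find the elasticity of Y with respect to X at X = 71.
Elasticity = 2

Elasticity = (dY/dX) · (X/Y)

dY/dX = 2·X
At X = 71: dY/dX = 142, Y = 5041

Elasticity = 142 · (71 / 5041) = 2

Interpretation: for a small percentage change in X, the percentage change in Y is approximately 2.00 times as large.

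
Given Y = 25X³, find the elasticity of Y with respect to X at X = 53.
Elasticity = 3

Elasticity = (dY/dX) · (X/Y)

dY/dX = 75·X²
At X = 53: dY/dX = 210675, Y = 3721925

Elasticity = 210675 · (53 / 3721925) = 3

Interpretation: for a small percentage change in X, the percentage change in Y is approximately 3.00 times as large.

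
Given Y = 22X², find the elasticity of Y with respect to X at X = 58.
Elasticity = 2

Elasticity = (dY/dX) · (X/Y)

dY/dX = 44·X
At X = 58: dY/dX = 2552, Y = 74008

Elasticity = 2552 · (58 / 74008) = 2

Interpretation: for a small percentage change in X, the percentage change in Y is approximately 2.00 times as large.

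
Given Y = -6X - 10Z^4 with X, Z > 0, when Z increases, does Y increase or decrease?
Y decreases

Taking the partial derivative:
∂Y/∂Z = -40Z^3

∂Y/∂Z = -40Z^3 < 0 (assuming positive values)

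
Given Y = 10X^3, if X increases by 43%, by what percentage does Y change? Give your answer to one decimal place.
192.4%

For Y = 10X^3:
If X → X(1 + 0.43)
Then Y → Y · (1 + 0.43)^3
     ≈ Y · 2.9242

Percentage change = ((1 + 0.43)^3 − 1) × 100% ≈ 192.4%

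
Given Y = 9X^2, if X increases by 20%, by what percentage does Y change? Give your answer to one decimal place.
44.0%

For Y = 9X^2:
If X → X(1 + 0.2)
Then Y → Y · (1 + 0.2)^2
     = Y · 1.4400

Percentage change = ((1 + 0.2)^2 − 1) × 100% = 44.0%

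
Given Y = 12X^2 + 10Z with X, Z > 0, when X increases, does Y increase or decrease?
Y increases

Taking the partial derivative:
∂Y/∂X = 24X

∂Y/∂X = 24X > 0 (assuming positive values)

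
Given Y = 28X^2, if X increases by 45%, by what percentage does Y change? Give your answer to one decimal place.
110.3%

For Y = 28X^2:
If X → X(1 + 0.45)
Then Y → Y · (1 + 0.45)^2
     = Y · 2.1025

Percentage change = ((1 + 0.45)^2 − 1) × 100% ≈ 110.3%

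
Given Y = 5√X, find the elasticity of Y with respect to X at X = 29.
Elasticity = 1/2

Elasticity = (dY/dX) · (X/Y)

dY/dX = 5/(2·√X)
At X = 29: dY/dX = 5·√29/58, Y = 5·√29

Elasticity = (5·√29/58) · (29 / (5·√29)) = 1/2

Interpretation: for a small percentage change in X, the percentage change in Y is approximately 0.50 times as large.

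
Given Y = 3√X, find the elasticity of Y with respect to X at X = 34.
Elasticity = 1/2

Elasticity = (dY/dX) · (X/Y)

dY/dX = 3/(2·√X)
At X = 34: dY/dX = 3·√34/68, Y = 3·√34

Elasticity = (3·√34/68) · (34 / (3·√34)) = 1/2

Interpretation: for a small percentage change in X, the percentage change in Y is approximately 0.50 times as large.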